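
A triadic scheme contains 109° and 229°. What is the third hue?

349°

A triad spaces three hues 120° apart.
The full set is {109°, 229°, 349°}.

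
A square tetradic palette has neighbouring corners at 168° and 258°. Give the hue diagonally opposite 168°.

A square tetradic scheme places four hues 90° apart; opposite corners are 180° apart.
168 + 180 = 348°

348°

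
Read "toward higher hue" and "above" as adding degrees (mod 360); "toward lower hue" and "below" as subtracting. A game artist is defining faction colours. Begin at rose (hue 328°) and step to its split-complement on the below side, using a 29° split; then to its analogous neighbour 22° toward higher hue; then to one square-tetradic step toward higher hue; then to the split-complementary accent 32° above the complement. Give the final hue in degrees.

328 + 151 = 479 → 479 − 360 = 119°   (split-comp 29° ↓)
119 + 22 = 141°   (analog 22° ↑)
141 + 90 = 231°   (square ↑)
231 + 212 = 443 → 443 − 360 = 83°   (split-comp 32° ↑)

83°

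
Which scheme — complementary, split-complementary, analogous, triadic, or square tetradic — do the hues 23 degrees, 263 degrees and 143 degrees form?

Sort the hues: 23°, 143°, 263°.
Successive gaps around the wheel: 120°, 120°, 120°.
Three hues equally spaced 120° apart form a triad.

triadic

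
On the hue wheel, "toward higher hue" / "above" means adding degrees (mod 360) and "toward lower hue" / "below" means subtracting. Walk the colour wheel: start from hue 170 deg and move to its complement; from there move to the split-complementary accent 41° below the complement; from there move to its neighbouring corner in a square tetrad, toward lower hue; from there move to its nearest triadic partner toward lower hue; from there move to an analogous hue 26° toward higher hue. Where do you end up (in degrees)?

305°

170 + 180 = 350°   (complement)
350 + 139 = 489 → 489 − 360 = 129°   (split-comp 41° ↓)
129 − 90 = 39°   (square ↓)
39 − 120 = -81 → -81 + 360 = 279°   (triadic ↓)
279 + 26 = 305°   (analog 26° ↑)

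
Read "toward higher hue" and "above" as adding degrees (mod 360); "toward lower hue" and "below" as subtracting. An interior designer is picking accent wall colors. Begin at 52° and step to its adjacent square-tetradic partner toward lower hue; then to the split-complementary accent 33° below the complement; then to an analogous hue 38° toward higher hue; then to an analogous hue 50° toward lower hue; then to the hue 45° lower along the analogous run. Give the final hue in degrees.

52°

52 − 90 = -38 → -38 + 360 = 322°   (square ↓)
322 + 147 = 469 → 469 − 360 = 109°   (split-comp 33° ↓)
109 + 38 = 147°   (analog 38° ↑)
147 − 50 = 97°   (analog 50° ↓)
97 − 45 = 52°   (analog 45° ↓)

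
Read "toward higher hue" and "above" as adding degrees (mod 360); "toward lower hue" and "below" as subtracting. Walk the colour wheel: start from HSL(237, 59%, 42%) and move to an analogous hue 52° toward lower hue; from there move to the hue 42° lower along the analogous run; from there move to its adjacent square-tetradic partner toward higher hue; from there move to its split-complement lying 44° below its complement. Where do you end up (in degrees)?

analog 52° ↓ −52°: 237 − 52 = 185°
analog 42° ↓ −42°: 185 − 42 = 143°
square ↑ +90°: 143 + 90 = 233°
split-comp 44° ↓ +136°: 233 + 136 = 369 → 369 − 360 = 9°

9°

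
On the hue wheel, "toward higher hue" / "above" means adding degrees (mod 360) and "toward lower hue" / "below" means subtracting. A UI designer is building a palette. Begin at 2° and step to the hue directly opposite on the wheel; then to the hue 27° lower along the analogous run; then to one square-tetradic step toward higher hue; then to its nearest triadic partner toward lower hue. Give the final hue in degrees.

125°

2 + 180 = 182°   (complement)
182 − 27 = 155°   (analog 27° ↓)
155 + 90 = 245°   (square ↑)
245 − 120 = 125°   (triadic ↓)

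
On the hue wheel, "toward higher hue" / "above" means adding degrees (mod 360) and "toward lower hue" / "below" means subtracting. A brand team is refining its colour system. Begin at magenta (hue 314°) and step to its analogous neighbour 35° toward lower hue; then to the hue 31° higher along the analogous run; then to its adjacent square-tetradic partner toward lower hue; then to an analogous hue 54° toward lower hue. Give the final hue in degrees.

analog 35° ↓ −35°: 314 − 35 = 279°
analog 31° ↑ +31°: 279 + 31 = 310°
square ↓ −90°: 310 − 90 = 220°
analog 54° ↓ −54°: 220 − 54 = 166°

166°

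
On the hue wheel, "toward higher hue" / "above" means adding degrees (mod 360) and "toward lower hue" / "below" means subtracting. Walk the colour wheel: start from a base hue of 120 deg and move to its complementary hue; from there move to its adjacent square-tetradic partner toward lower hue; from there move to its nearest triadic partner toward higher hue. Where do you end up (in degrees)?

complement +180°: 120 + 180 = 300°
square ↓ −90°: 300 − 90 = 210°
triadic ↑ +120°: 210 + 120 = 330°

330°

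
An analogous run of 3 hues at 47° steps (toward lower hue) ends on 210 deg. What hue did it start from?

2 steps of 47° (toward lower hue) give a net shift of −94°.
Start = end − shift: 210 + 94 = 304°

304°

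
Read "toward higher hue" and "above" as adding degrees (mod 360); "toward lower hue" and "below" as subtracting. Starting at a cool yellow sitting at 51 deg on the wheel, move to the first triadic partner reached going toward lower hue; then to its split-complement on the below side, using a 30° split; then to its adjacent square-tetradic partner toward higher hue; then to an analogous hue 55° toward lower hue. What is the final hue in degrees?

116°

triadic ↓ −120°: 51 − 120 = -69 → -69 + 360 = 291°
split-comp 30° ↓ +150°: 291 + 150 = 441 → 441 − 360 = 81°
square ↑ +90°: 81 + 90 = 171°
analog 55° ↓ −55°: 171 − 55 = 116°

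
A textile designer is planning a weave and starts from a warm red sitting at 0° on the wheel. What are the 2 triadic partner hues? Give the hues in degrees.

A triad places three hues 120° apart.
0 + 120 = 120°
0 + 240 = 240°

120° and 240°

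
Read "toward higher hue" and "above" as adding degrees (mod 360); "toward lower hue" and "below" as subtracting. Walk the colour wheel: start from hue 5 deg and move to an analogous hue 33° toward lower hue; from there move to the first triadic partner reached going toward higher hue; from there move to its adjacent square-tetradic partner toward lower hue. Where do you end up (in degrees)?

2°

5 − 33 = -28 → -28 + 360 = 332°   (analog 33° ↓)
332 + 120 = 452 → 452 − 360 = 92°   (triadic ↑)
92 − 90 = 2°   (square ↓)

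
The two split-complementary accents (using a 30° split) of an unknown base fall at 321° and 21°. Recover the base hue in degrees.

The accents sit 30° either side of the complement, so the complement is their short-arc midpoint on the wheel.
Short-arc midpoint of 321° and 21°: 351°.
Base is 180° from the complement: 351 − 180 = 171°

171°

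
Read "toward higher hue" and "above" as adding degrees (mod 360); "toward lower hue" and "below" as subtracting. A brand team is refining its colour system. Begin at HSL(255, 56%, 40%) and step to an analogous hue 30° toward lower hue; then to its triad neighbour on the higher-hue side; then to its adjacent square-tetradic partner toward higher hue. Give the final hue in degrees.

75°

−30° (analog 30° ↓): 255 − 30 = 225°
+120° (triadic ↑): 225 + 120 = 345°
+90° (square ↑): 345 + 90 = 435 → 435 − 360 = 75°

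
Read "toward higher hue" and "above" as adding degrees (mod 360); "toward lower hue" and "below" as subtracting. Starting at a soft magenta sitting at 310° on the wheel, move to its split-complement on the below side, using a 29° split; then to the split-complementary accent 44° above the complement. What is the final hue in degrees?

310 + 151 = 461 → 461 − 360 = 101°   (split-comp 29° ↓)
101 + 224 = 325°   (split-comp 44° ↑)

325°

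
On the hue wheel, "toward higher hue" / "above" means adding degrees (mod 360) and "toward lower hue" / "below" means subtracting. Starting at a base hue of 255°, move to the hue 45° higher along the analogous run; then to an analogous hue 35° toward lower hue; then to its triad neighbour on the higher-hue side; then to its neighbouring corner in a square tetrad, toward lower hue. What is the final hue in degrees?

295°

analog 45° ↑ +45°: 255 + 45 = 300°
analog 35° ↓ −35°: 300 − 35 = 265°
triadic ↑ +120°: 265 + 120 = 385 → 385 − 360 = 25°
square ↓ −90°: 25 − 90 = -65 → -65 + 360 = 295°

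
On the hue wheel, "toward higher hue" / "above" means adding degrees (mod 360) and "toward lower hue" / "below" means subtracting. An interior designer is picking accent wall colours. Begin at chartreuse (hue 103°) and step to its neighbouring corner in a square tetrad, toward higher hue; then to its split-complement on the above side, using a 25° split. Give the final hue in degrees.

38°

103 + 90 = 193°   (square ↑)
193 + 205 = 398 → 398 − 360 = 38°   (split-comp 25° ↑)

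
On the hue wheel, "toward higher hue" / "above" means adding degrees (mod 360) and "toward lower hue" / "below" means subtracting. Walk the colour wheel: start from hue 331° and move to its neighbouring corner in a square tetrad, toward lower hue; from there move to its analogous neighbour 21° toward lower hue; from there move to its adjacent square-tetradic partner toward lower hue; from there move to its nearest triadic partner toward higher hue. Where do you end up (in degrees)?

331 − 90 = 241°   (square ↓)
241 − 21 = 220°   (analog 21° ↓)
220 − 90 = 130°   (square ↓)
130 + 120 = 250°   (triadic ↑)

250°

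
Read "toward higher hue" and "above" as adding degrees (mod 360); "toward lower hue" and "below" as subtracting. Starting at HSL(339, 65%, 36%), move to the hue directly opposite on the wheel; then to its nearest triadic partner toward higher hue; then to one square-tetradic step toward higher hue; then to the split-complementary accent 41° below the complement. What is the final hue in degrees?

+180° (complement): 339 + 180 = 519 → 519 − 360 = 159°
+120° (triadic ↑): 159 + 120 = 279°
+90° (square ↑): 279 + 90 = 369 → 369 − 360 = 9°
+139° (split-comp 41° ↓): 9 + 139 = 148°

148°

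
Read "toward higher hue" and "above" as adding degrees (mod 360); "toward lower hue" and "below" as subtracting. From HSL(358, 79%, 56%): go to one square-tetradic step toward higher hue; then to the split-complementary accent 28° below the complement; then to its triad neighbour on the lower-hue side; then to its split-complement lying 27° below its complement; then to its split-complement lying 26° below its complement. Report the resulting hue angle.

+90° (square ↑): 358 + 90 = 448 → 448 − 360 = 88°
+152° (split-comp 28° ↓): 88 + 152 = 240°
−120° (triadic ↓): 240 − 120 = 120°
+153° (split-comp 27° ↓): 120 + 153 = 273°
+154° (split-comp 26° ↓): 273 + 154 = 427 → 427 − 360 = 67°

67°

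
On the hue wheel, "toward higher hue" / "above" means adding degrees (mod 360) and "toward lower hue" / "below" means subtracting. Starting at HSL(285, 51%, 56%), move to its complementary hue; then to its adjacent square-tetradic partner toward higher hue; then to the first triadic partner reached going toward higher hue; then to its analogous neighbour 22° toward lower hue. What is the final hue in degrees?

293°

+180° (complement): 285 + 180 = 465 → 465 − 360 = 105°
+90° (square ↑): 105 + 90 = 195°
+120° (triadic ↑): 195 + 120 = 315°
−22° (analog 22° ↓): 315 − 22 = 293°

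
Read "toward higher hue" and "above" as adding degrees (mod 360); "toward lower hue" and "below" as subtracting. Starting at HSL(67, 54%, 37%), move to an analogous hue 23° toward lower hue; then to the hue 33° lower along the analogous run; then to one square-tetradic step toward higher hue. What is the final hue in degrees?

67 − 23 = 44°   (analog 23° ↓)
44 − 33 = 11°   (analog 33° ↓)
11 + 90 = 101°   (square ↑)

101°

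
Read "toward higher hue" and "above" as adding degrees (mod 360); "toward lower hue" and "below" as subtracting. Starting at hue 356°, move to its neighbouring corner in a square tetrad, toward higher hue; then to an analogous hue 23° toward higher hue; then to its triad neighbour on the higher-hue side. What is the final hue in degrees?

229°

356 + 90 = 446 → 446 − 360 = 86°   (square ↑)
86 + 23 = 109°   (analog 23° ↑)
109 + 120 = 229°   (triadic ↑)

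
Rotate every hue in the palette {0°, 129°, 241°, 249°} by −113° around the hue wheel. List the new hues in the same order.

247°, 16°, 128°, 136°

0 − 113 = -113 → -113 + 360 = 247°
129 − 113 = 16°
241 − 113 = 128°
249 − 113 = 136°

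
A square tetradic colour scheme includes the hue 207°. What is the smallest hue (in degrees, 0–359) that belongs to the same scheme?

27°

A square tetradic scheme places four hues every 90°.
The full set through 207° is {27°, 117°, 207°, 297°}.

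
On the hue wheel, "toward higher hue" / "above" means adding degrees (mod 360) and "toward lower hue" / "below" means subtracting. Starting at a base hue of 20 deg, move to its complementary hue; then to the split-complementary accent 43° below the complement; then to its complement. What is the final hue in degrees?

complement +180°: 20 + 180 = 200°
split-comp 43° ↓ +137°: 200 + 137 = 337°
complement +180°: 337 + 180 = 517 → 517 − 360 = 157°

157°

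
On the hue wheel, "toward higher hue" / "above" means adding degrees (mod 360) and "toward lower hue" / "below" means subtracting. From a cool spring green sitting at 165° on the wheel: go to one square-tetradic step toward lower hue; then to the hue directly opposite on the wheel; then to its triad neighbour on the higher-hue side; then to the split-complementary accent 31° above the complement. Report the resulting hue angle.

165 − 90 = 75°   (square ↓)
75 + 180 = 255°   (complement)
255 + 120 = 375 → 375 − 360 = 15°   (triadic ↑)
15 + 211 = 226°   (split-comp 31° ↑)

226°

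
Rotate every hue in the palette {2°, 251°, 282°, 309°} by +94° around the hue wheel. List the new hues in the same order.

2 + 94 = 96°
251 + 94 = 345°
282 + 94 = 376 → 376 − 360 = 16°
309 + 94 = 403 → 403 − 360 = 43°

96°, 345°, 16°, 43°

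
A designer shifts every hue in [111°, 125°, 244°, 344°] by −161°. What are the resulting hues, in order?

310°, 324°, 83°, 183°

111 − 161 = -50 → -50 + 360 = 310°
125 − 161 = -36 → -36 + 360 = 324°
244 − 161 = 83°
344 − 161 = 183°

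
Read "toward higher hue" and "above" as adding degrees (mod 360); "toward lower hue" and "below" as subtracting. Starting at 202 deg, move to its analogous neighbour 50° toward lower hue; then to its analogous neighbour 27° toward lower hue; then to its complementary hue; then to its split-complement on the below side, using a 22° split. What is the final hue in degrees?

103°

−50° (analog 50° ↓): 202 − 50 = 152°
−27° (analog 27° ↓): 152 − 27 = 125°
+180° (complement): 125 + 180 = 305°
+158° (split-comp 22° ↓): 305 + 158 = 463 → 463 − 360 = 103°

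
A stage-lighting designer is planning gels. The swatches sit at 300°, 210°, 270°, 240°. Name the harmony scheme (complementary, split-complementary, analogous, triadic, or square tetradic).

Sort the hues: 210°, 240°, 270°, 300°.
Successive gaps around the wheel: 30°, 30°, 30°, 270°.
A run of hues at equal small steps (30°) with one large closing gap is an analogous group.

analogous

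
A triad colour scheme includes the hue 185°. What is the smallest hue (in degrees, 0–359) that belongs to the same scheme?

65°

A triad places three hues 120° apart.
The full set through 185° is {65°, 185°, 305°}.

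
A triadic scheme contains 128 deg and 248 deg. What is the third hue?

8°

A triad spaces three hues 120° apart.
The full set is {8°, 128°, 248°}.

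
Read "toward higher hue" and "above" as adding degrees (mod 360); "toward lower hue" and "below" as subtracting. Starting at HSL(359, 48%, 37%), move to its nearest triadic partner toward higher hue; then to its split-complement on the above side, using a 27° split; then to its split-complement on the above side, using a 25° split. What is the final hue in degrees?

triadic ↑ +120°: 359 + 120 = 479 → 479 − 360 = 119°
split-comp 27° ↑ +207°: 119 + 207 = 326°
split-comp 25° ↑ +205°: 326 + 205 = 531 → 531 − 360 = 171°

171°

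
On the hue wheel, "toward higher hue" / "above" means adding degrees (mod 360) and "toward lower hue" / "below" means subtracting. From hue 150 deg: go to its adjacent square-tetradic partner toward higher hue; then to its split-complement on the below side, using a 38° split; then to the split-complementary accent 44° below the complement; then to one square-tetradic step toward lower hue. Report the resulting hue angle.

square ↑ +90°: 150 + 90 = 240°
split-comp 38° ↓ +142°: 240 + 142 = 382 → 382 − 360 = 22°
split-comp 44° ↓ +136°: 22 + 136 = 158°
square ↓ −90°: 158 − 90 = 68°

68°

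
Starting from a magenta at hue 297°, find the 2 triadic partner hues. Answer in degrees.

A triad places three hues 120° apart.
297 + 120 = 417 → 417 − 360 = 57°
297 + 240 = 537 → 537 − 360 = 177°

57° and 177°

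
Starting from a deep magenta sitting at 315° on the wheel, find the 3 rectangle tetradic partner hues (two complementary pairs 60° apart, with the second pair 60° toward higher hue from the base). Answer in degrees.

315 + 60 = 375 → 375 − 360 = 15°
315 + 180 = 495 → 495 − 360 = 135°
315 + 240 = 555 → 555 − 360 = 195°

15°, 135°, 195°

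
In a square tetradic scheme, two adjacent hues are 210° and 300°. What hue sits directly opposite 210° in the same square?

A square tetradic scheme places four hues 90° apart; opposite corners are 180° apart.
210 + 180 = 390 → 390 − 360 = 30°

30°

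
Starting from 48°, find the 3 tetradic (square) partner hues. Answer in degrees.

138°, 228°, 318°

A square tetradic scheme places four hues every 90°.
48 + 90 = 138°
48 + 180 = 228°
48 + 270 = 318°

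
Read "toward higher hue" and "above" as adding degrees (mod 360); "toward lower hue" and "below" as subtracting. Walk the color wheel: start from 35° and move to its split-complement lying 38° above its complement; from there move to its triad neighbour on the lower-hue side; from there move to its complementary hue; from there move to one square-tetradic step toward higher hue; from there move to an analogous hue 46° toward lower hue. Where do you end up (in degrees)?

357°

split-comp 38° ↑ +218°: 35 + 218 = 253°
triadic ↓ −120°: 253 − 120 = 133°
complement +180°: 133 + 180 = 313°
square ↑ +90°: 313 + 90 = 403 → 403 − 360 = 43°
analog 46° ↓ −46°: 43 − 46 = -3 → -3 + 360 = 357°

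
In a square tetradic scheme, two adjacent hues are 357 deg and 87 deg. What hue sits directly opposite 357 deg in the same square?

A square tetradic scheme places four hues 90° apart; opposite corners are 180° apart.
357 + 180 = 537 → 537 − 360 = 177°

177°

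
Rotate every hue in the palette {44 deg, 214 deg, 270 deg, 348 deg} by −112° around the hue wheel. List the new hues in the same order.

292°, 102°, 158°, 236°

44 − 112 = -68 → -68 + 360 = 292°
214 − 112 = 102°
270 − 112 = 158°
348 − 112 = 236°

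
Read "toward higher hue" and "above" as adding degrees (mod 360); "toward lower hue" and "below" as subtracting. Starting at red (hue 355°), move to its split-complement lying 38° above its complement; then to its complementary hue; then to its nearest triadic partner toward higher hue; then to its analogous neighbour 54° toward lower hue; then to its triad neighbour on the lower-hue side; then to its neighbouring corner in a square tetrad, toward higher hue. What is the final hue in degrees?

355 + 218 = 573 → 573 − 360 = 213°   (split-comp 38° ↑)
213 + 180 = 393 → 393 − 360 = 33°   (complement)
33 + 120 = 153°   (triadic ↑)
153 − 54 = 99°   (analog 54° ↓)
99 − 120 = -21 → -21 + 360 = 339°   (triadic ↓)
339 + 90 = 429 → 429 − 360 = 69°   (square ↑)

69°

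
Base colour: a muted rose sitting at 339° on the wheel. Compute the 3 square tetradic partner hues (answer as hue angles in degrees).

339 + 90 = 429 → 429 − 360 = 69°
339 + 180 = 519 → 519 − 360 = 159°
339 + 270 = 609 → 609 − 360 = 249°

69°, 159° and 249°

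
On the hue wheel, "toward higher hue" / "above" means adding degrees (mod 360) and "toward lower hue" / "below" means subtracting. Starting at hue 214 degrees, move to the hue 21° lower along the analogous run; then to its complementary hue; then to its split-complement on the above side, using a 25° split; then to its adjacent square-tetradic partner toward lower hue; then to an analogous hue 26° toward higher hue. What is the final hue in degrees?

154°

analog 21° ↓ −21°: 214 − 21 = 193°
complement +180°: 193 + 180 = 373 → 373 − 360 = 13°
split-comp 25° ↑ +205°: 13 + 205 = 218°
square ↓ −90°: 218 − 90 = 128°
analog 26° ↑ +26°: 128 + 26 = 154°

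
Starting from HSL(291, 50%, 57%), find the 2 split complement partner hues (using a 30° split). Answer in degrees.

Split-complementary hues sit 30° either side of the complement.
Complement of 291 degrees: 291 + 180 = 471 → 471 − 360 = 111°
111 − 30 = 81°
111 + 30 = 141°

81° and 141°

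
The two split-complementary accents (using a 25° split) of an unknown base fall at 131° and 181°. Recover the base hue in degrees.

336°

The accents sit 25° either side of the complement, so the complement is their short-arc midpoint on the wheel.
Short-arc midpoint of 131° and 181°: 156°.
Base is 180° from the complement: 156 − 180 = -24 → -24 + 360 = 336°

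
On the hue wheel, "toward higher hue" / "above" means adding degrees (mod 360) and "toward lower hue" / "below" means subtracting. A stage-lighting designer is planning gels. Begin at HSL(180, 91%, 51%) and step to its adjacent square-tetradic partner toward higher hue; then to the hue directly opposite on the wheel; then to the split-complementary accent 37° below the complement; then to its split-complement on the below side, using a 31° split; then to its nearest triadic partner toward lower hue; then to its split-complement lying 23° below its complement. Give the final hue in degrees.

square ↑ +90°: 180 + 90 = 270°
complement +180°: 270 + 180 = 450 → 450 − 360 = 90°
split-comp 37° ↓ +143°: 90 + 143 = 233°
split-comp 31° ↓ +149°: 233 + 149 = 382 → 382 − 360 = 22°
triadic ↓ −120°: 22 − 120 = -98 → -98 + 360 = 262°
split-comp 23° ↓ +157°: 262 + 157 = 419 → 419 − 360 = 59°

59°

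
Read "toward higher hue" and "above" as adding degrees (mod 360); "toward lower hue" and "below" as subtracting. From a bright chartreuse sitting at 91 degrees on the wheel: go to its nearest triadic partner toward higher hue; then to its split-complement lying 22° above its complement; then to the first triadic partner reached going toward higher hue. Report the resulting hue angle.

173°

triadic ↑ +120°: 91 + 120 = 211°
split-comp 22° ↑ +202°: 211 + 202 = 413 → 413 − 360 = 53°
triadic ↑ +120°: 53 + 120 = 173°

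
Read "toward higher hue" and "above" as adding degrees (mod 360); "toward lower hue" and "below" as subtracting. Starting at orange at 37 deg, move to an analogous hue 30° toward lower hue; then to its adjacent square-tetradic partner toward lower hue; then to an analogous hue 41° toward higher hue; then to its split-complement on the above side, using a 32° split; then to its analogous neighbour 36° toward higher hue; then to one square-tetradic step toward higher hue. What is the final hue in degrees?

296°

−30° (analog 30° ↓): 37 − 30 = 7°
−90° (square ↓): 7 − 90 = -83 → -83 + 360 = 277°
+41° (analog 41° ↑): 277 + 41 = 318°
+212° (split-comp 32° ↑): 318 + 212 = 530 → 530 − 360 = 170°
+36° (analog 36° ↑): 170 + 36 = 206°
+90° (square ↑): 206 + 90 = 296°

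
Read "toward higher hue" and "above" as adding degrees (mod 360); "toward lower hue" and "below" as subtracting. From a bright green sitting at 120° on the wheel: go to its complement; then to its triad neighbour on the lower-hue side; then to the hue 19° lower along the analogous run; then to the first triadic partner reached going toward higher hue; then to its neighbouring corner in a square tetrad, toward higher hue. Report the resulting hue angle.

120 + 180 = 300°   (complement)
300 − 120 = 180°   (triadic ↓)
180 − 19 = 161°   (analog 19° ↓)
161 + 120 = 281°   (triadic ↑)
281 + 90 = 371 → 371 − 360 = 11°   (square ↑)

11°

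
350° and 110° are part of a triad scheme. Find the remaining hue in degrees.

A triad places three hues 120° apart.
The full set through 110° is {110°, 230°, 350°}.
Given {110°, 350°}, the missing hue is 230°.

230°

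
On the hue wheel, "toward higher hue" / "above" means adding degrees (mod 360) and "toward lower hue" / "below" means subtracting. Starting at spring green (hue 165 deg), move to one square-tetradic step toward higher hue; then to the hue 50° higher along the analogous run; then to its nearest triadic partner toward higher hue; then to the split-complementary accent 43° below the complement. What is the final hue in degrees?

165 + 90 = 255°   (square ↑)
255 + 50 = 305°   (analog 50° ↑)
305 + 120 = 425 → 425 − 360 = 65°   (triadic ↑)
65 + 137 = 202°   (split-comp 43° ↓)

202°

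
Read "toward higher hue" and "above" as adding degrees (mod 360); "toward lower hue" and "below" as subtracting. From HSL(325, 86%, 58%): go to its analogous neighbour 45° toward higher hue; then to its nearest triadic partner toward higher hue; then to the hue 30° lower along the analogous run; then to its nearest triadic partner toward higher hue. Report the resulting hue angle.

+45° (analog 45° ↑): 325 + 45 = 370 → 370 − 360 = 10°
+120° (triadic ↑): 10 + 120 = 130°
−30° (analog 30° ↓): 130 − 30 = 100°
+120° (triadic ↑): 100 + 120 = 220°

220°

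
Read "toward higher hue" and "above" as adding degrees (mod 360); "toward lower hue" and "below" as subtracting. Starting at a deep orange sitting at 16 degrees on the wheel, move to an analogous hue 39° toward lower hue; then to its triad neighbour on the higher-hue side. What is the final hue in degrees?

97°

−39° (analog 39° ↓): 16 − 39 = -23 → -23 + 360 = 337°
+120° (triadic ↑): 337 + 120 = 457 → 457 − 360 = 97°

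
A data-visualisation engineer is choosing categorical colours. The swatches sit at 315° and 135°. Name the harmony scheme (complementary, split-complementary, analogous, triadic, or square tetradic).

Sort the hues: 135°, 315°.
Successive gaps around the wheel: 180°, 180°.
Two hues 180° apart are complementary.

complementary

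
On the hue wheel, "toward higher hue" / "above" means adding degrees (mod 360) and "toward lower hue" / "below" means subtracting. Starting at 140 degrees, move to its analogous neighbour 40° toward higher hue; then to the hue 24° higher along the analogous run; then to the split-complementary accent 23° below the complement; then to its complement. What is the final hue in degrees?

140 + 40 = 180°   (analog 40° ↑)
180 + 24 = 204°   (analog 24° ↑)
204 + 157 = 361 → 361 − 360 = 1°   (split-comp 23° ↓)
1 + 180 = 181°   (complement)

181°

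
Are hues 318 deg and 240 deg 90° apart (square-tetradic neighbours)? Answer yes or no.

no

Angular distance: |318 − 240| = 78 = 78°.
90° apart (square-tetradic neighbours) requires 90°.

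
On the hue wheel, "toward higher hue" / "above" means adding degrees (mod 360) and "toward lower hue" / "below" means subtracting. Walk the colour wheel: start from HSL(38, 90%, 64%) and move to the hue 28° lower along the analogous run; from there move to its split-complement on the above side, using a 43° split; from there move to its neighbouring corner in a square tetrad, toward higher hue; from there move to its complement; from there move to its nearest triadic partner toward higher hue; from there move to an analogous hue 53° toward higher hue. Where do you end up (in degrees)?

316°

−28° (analog 28° ↓): 38 − 28 = 10°
+223° (split-comp 43° ↑): 10 + 223 = 233°
+90° (square ↑): 233 + 90 = 323°
+180° (complement): 323 + 180 = 503 → 503 − 360 = 143°
+120° (triadic ↑): 143 + 120 = 263°
+53° (analog 53° ↑): 263 + 53 = 316°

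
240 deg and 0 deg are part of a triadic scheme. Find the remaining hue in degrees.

120°

A triad places three hues 120° apart.
The full set through 0° is {0°, 120°, 240°}.
Given {0°, 240°}, the missing hue is 120°.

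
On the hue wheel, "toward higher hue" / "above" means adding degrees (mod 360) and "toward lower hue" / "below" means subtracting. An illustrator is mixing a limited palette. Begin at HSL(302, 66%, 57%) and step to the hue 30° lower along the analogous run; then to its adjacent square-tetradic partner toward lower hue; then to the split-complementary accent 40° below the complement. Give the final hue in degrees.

analog 30° ↓ −30°: 302 − 30 = 272°
square ↓ −90°: 272 − 90 = 182°
split-comp 40° ↓ +140°: 182 + 140 = 322°

322°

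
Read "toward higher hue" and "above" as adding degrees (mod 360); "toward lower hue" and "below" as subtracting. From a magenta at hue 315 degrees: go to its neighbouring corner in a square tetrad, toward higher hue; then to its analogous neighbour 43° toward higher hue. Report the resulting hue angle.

315 + 90 = 405 → 405 − 360 = 45°   (square ↑)
45 + 43 = 88°   (analog 43° ↑)

88°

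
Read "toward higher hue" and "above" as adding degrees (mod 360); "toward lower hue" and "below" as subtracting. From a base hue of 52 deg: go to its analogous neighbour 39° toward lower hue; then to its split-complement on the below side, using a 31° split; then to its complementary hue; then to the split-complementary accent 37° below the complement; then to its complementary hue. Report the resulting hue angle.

52 − 39 = 13°   (analog 39° ↓)
13 + 149 = 162°   (split-comp 31° ↓)
162 + 180 = 342°   (complement)
342 + 143 = 485 → 485 − 360 = 125°   (split-comp 37° ↓)
125 + 180 = 305°   (complement)

305°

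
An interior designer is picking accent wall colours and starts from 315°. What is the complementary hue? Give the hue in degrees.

135°

The complement sits 180° across the wheel.
315 + 180 = 495 → 495 − 360 = 135°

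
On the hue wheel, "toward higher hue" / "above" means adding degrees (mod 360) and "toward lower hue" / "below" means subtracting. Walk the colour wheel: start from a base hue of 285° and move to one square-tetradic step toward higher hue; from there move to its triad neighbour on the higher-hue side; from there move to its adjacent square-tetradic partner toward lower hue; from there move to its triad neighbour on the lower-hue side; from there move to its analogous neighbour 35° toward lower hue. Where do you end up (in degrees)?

250°

square ↑ +90°: 285 + 90 = 375 → 375 − 360 = 15°
triadic ↑ +120°: 15 + 120 = 135°
square ↓ −90°: 135 − 90 = 45°
triadic ↓ −120°: 45 − 120 = -75 → -75 + 360 = 285°
analog 35° ↓ −35°: 285 − 35 = 250°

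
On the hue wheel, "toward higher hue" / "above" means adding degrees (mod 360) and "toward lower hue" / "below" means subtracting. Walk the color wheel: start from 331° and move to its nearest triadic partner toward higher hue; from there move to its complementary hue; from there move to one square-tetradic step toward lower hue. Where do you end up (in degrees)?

181°

triadic ↑ +120°: 331 + 120 = 451 → 451 − 360 = 91°
complement +180°: 91 + 180 = 271°
square ↓ −90°: 271 − 90 = 181°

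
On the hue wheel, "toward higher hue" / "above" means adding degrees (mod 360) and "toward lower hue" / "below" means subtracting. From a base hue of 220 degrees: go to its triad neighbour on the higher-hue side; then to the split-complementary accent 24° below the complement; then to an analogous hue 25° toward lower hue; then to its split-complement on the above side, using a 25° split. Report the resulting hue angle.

triadic ↑ +120°: 220 + 120 = 340°
split-comp 24° ↓ +156°: 340 + 156 = 496 → 496 − 360 = 136°
analog 25° ↓ −25°: 136 − 25 = 111°
split-comp 25° ↑ +205°: 111 + 205 = 316°

316°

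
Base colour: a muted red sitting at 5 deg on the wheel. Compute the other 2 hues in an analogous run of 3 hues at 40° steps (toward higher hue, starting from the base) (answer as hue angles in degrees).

Analogous hues sit every 40° along the wheel.
5 + 40 = 45°
5 + 80 = 85°

45° and 85°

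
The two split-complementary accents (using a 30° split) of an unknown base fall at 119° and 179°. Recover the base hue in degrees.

The accents sit 30° either side of the complement, so the complement is their short-arc midpoint on the wheel.
Short-arc midpoint of 119° and 179°: 149°.
Base is 180° from the complement: 149 − 180 = -31 → -31 + 360 = 329°

329°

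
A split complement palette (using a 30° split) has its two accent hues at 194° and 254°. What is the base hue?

The accents sit 30° either side of the complement, so the complement is their short-arc midpoint on the wheel.
Short-arc midpoint of 194° and 254°: 224°.
Base is 180° from the complement: 224 − 180 = 44°

44°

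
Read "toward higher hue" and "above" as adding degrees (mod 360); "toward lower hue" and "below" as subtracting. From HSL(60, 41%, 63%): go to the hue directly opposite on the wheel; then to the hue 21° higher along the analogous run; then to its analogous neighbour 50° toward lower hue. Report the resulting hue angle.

211°

+180° (complement): 60 + 180 = 240°
+21° (analog 21° ↑): 240 + 21 = 261°
−50° (analog 50° ↓): 261 − 50 = 211°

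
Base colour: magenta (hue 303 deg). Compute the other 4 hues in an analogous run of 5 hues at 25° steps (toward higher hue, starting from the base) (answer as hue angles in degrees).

328°, 353°, 18° and 43°

Analogous hues sit every 25° along the wheel.
303 + 25 = 328°
303 + 50 = 353°
303 + 75 = 378 → 378 − 360 = 18°
303 + 100 = 403 → 403 − 360 = 43°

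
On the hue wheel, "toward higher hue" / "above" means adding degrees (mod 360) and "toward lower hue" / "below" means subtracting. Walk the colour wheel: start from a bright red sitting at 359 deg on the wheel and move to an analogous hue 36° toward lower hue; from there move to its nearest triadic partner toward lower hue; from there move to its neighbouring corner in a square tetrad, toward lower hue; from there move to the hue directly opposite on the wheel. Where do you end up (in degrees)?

293°

359 − 36 = 323°   (analog 36° ↓)
323 − 120 = 203°   (triadic ↓)
203 − 90 = 113°   (square ↓)
113 + 180 = 293°   (complement)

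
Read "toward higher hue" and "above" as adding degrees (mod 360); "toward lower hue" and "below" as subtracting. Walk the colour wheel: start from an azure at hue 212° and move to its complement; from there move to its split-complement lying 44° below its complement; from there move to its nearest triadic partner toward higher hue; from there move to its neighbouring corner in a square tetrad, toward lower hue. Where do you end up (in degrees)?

198°

+180° (complement): 212 + 180 = 392 → 392 − 360 = 32°
+136° (split-comp 44° ↓): 32 + 136 = 168°
+120° (triadic ↑): 168 + 120 = 288°
−90° (square ↓): 288 − 90 = 198°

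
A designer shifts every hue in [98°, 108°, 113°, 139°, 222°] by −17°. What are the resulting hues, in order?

98 − 17 = 81°
108 − 17 = 91°
113 − 17 = 96°
139 − 17 = 122°
222 − 17 = 205°

81°, 91°, 96°, 122°, 205°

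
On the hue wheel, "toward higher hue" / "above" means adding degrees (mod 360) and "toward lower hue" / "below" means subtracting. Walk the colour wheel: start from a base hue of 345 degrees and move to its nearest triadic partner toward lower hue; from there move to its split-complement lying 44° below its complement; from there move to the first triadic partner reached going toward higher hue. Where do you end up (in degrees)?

−120° (triadic ↓): 345 − 120 = 225°
+136° (split-comp 44° ↓): 225 + 136 = 361 → 361 − 360 = 1°
+120° (triadic ↑): 1 + 120 = 121°

121°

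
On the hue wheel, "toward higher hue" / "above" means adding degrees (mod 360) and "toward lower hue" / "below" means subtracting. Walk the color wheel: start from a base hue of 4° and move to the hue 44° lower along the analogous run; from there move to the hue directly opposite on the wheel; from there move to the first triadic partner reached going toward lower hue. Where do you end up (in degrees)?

20°

−44° (analog 44° ↓): 4 − 44 = -40 → -40 + 360 = 320°
+180° (complement): 320 + 180 = 500 → 500 − 360 = 140°
−120° (triadic ↓): 140 − 120 = 20°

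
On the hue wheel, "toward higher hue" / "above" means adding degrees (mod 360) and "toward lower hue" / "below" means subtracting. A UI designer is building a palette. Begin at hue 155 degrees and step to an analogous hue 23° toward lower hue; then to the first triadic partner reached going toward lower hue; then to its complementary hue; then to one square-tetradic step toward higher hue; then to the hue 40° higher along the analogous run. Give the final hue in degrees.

322°

155 − 23 = 132°   (analog 23° ↓)
132 − 120 = 12°   (triadic ↓)
12 + 180 = 192°   (complement)
192 + 90 = 282°   (square ↑)
282 + 40 = 322°   (analog 40° ↑)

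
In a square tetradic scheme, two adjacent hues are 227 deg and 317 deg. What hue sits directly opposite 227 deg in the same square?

47°

A square tetradic scheme places four hues 90° apart; opposite corners are 180° apart.
227 + 180 = 407 → 407 − 360 = 47°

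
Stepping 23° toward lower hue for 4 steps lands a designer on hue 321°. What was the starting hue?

4 steps of 23° (toward lower hue) give a net shift of −92°.
Start = end − shift: 321 + 92 = 413 → 413 − 360 = 53°

53°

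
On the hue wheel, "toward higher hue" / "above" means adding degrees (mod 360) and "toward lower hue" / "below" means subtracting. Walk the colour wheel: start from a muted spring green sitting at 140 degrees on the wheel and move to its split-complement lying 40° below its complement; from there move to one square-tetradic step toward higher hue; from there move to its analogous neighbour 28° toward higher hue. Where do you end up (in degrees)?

+140° (split-comp 40° ↓): 140 + 140 = 280°
+90° (square ↑): 280 + 90 = 370 → 370 − 360 = 10°
+28° (analog 28° ↑): 10 + 28 = 38°

38°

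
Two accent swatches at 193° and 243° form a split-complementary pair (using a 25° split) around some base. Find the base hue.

38°

The accents sit 25° either side of the complement, so the complement is their short-arc midpoint on the wheel.
Short-arc midpoint of 193° and 243°: 218°.
Base is 180° from the complement: 218 − 180 = 38°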